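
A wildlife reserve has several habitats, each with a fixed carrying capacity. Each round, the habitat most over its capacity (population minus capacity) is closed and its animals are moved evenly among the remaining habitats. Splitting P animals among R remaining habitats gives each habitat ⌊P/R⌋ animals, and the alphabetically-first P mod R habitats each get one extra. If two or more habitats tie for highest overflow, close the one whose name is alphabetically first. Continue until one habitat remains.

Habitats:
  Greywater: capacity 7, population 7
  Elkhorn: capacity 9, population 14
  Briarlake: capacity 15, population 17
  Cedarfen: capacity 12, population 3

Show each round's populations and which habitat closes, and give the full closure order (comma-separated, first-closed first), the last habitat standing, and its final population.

Closure order: Elkhorn, Briarlake, Greywater
Last habitat: Cedarfen with 41 animals

Round 1: Briarlake=17 Cedarfen=3 Elkhorn=14 Greywater=7 → close Elkhorn (overflow 5)
  14÷3 = 4 each, +1 to first 2
Round 2: Briarlake=22 Cedarfen=8 Greywater=11 → close Briarlake (overflow 7)
  22÷2 = 11 each, +1 to first 0
Round 3: Cedarfen=19 Greywater=22 → close Greywater (overflow 15)
  22÷1 = 22 each, +1 to first 0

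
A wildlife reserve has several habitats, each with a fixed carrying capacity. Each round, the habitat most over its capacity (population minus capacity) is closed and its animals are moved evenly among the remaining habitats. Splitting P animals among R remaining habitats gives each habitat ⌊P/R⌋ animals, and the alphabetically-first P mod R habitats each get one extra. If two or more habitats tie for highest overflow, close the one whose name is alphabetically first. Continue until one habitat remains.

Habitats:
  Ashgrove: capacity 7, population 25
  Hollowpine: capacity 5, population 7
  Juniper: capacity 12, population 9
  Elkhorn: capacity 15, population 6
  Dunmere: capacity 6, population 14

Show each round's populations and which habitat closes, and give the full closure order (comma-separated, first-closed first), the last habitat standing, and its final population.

Closure order: Ashgrove, Dunmere, Hollowpine, Juniper
Last habitat: Elkhorn with 61 animals

Round 1: Ashgrove=25 Dunmere=14 Elkhorn=6 Hollowpine=7 Juniper=9 → close Ashgrove (overflow 18)
  25÷4 = 6 each, +1 to first 1
Round 2: Dunmere=21 Elkhorn=12 Hollowpine=13 Juniper=15 → close Dunmere (overflow 15)
  21÷3 = 7 each, +1 to first 0
Round 3: Elkhorn=19 Hollowpine=20 Juniper=22 → close Hollowpine (overflow 15)
  20÷2 = 10 each, +1 to first 0
Round 4: Elkhorn=29 Juniper=32 → close Juniper (overflow 20)
  32÷1 = 32 each, +1 to first 0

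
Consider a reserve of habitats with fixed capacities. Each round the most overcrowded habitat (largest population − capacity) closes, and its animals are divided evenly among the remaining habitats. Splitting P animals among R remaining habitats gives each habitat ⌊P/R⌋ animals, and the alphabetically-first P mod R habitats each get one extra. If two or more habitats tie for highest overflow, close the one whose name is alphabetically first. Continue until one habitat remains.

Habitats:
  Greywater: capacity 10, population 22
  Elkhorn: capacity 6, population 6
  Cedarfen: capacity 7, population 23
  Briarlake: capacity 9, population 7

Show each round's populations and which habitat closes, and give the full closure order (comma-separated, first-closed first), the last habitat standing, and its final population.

Closure order: Cedarfen, Greywater, Elkhorn
Last habitat: Briarlake with 58 animals

Round 1: Briarlake=7 Cedarfen=23 Elkhorn=6 Greywater=22 → close Cedarfen (overflow 16)
  23÷3 = 7 each, +1 to first 2
Round 2: Briarlake=15 Elkhorn=14 Greywater=29 → close Greywater (overflow 19)
  29÷2 = 14 each, +1 to first 1
Round 3: Briarlake=30 Elkhorn=28 → close Elkhorn (overflow 22)
  28÷1 = 28 each, +1 to first 0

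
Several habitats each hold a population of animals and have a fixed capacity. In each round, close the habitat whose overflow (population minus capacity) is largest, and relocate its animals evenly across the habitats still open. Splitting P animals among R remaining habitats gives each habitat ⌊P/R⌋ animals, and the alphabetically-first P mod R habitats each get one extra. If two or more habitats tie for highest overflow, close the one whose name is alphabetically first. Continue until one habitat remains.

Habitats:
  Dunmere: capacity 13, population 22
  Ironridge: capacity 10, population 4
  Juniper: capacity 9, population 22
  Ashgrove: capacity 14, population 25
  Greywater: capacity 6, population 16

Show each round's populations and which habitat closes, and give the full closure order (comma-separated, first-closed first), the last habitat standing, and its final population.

Round 1: Ashgrove=25 Dunmere=22 Greywater=16 Ironridge=4 Juniper=22 → close Juniper (overflow 13)
  22÷4 = 5 each, +1 to first 2
Round 2: Ashgrove=31 Dunmere=28 Greywater=21 Ironridge=9 → close Ashgrove (overflow 17)
  31÷3 = 10 each, +1 to first 1
Round 3: Dunmere=39 Greywater=31 Ironridge=19 → close Dunmere (overflow 26)
  39÷2 = 19 each, +1 to first 1
Round 4: Greywater=51 Ironridge=38 → close Greywater (overflow 45)
  51÷1 = 51 each, +1 to first 0

Closure order: Juniper, Ashgrove, Dunmere, Greywater
Last habitat: Ironridge with 89 animals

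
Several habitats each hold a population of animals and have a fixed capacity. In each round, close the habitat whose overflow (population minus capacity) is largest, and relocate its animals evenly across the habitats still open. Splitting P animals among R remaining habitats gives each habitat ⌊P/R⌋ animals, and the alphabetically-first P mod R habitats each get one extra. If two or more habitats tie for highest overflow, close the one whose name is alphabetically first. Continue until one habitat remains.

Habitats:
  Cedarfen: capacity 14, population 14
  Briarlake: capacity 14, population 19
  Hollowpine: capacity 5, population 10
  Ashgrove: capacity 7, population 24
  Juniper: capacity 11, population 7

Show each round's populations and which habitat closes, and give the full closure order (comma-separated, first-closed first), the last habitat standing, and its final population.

Round 1: Ashgrove=24 Briarlake=19 Cedarfen=14 Hollowpine=10 Juniper=7 → close Ashgrove (overflow 17)
  24÷4 = 6 each, +1 to first 0
Round 2: Briarlake=25 Cedarfen=20 Hollowpine=16 Juniper=13 → close Briarlake (overflow 11)
  25÷3 = 8 each, +1 to first 1
Round 3: Cedarfen=29 Hollowpine=24 Juniper=21 → close Hollowpine (overflow 19)
  24÷2 = 12 each, +1 to first 0
Round 4: Cedarfen=41 Juniper=33 → close Cedarfen (overflow 27)
  41÷1 = 41 each, +1 to first 0

Closure order: Ashgrove, Briarlake, Hollowpine, Cedarfen
Last habitat: Juniper with 74 animals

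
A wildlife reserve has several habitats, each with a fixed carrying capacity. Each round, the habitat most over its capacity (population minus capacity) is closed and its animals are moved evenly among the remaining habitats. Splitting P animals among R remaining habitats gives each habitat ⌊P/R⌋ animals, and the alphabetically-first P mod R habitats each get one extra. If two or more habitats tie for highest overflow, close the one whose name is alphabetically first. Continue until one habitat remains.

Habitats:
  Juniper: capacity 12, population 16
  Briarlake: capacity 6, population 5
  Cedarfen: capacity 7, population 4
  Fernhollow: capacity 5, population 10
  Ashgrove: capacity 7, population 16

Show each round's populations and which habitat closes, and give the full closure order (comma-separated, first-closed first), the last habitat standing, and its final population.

Round 1: Ashgrove=16 Briarlake=5 Cedarfen=4 Fernhollow=10 Juniper=16 → close Ashgrove (overflow 9)
  16÷4 = 4 each, +1 to first 0
Round 2: Briarlake=9 Cedarfen=8 Fernhollow=14 Juniper=20 → close Fernhollow (overflow 9)
  14÷3 = 4 each, +1 to first 2
Round 3: Briarlake=14 Cedarfen=13 Juniper=24 → close Juniper (overflow 12)
  24÷2 = 12 each, +1 to first 0
Round 4: Briarlake=26 Cedarfen=25 → close Briarlake (overflow 20)
  26÷1 = 26 each, +1 to first 0

Closure order: Ashgrove, Fernhollow, Juniper, Briarlake
Last habitat: Cedarfen with 51 animals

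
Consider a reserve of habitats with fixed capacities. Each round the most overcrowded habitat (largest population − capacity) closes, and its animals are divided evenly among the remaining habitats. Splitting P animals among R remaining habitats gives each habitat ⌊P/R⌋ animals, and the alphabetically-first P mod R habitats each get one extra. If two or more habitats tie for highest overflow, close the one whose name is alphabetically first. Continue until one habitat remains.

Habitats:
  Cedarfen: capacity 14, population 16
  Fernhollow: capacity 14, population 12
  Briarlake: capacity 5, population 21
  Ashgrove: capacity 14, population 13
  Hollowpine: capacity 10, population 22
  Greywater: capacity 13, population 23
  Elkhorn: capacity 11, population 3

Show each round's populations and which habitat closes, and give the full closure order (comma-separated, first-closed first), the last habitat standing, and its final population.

Closure order: Briarlake, Hollowpine, Greywater, Cedarfen, Ashgrove, Fernhollow
Last habitat: Elkhorn with 110 animals

Round 1: Ashgrove=13 Briarlake=21 Cedarfen=16 Elkhorn=3 Fernhollow=12 Greywater=23 Hollowpine=22 → close Briarlake (overflow 16)
  21÷6 = 3 each, +1 to first 3
Round 2: Ashgrove=17 Cedarfen=20 Elkhorn=7 Fernhollow=15 Greywater=26 Hollowpine=25 → close Hollowpine (overflow 15)
  25÷5 = 5 each, +1 to first 0
Round 3: Ashgrove=22 Cedarfen=25 Elkhorn=12 Fernhollow=20 Greywater=31 → close Greywater (overflow 18)
  31÷4 = 7 each, +1 to first 3
Round 4: Ashgrove=30 Cedarfen=33 Elkhorn=20 Fernhollow=27 → close Cedarfen (overflow 19)
  33÷3 = 11 each, +1 to first 0
Round 5: Ashgrove=41 Elkhorn=31 Fernhollow=38 → close Ashgrove (overflow 27)
  41÷2 = 20 each, +1 to first 1
Round 6: Elkhorn=52 Fernhollow=58 → close Fernhollow (overflow 44)
  58÷1 = 58 each, +1 to first 0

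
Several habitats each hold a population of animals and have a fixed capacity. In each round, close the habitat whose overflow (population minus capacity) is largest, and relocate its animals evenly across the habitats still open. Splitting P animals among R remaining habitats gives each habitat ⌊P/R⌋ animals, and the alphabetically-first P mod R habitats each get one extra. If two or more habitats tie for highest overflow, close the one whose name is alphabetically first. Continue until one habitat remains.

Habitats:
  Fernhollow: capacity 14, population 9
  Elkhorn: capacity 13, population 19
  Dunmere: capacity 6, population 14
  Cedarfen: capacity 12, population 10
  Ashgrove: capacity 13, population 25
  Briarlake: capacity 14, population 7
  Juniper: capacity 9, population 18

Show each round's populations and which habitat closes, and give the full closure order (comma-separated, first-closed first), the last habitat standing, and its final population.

Closure order: Ashgrove, Juniper, Dunmere, Elkhorn, Cedarfen, Briarlake
Last habitat: Fernhollow with 102 animals

Round 1: Ashgrove=25 Briarlake=7 Cedarfen=10 Dunmere=14 Elkhorn=19 Fernhollow=9 Juniper=18 → close Ashgrove (overflow 12)
  25÷6 = 4 each, +1 to first 1
Round 2: Briarlake=12 Cedarfen=14 Dunmere=18 Elkhorn=23 Fernhollow=13 Juniper=22 → close Juniper (overflow 13)
  22÷5 = 4 each, +1 to first 2
Round 3: Briarlake=17 Cedarfen=19 Dunmere=22 Elkhorn=27 Fernhollow=17 → close Dunmere (overflow 16)
  22÷4 = 5 each, +1 to first 2
Round 4: Briarlake=23 Cedarfen=25 Elkhorn=32 Fernhollow=22 → close Elkhorn (overflow 19)
  32÷3 = 10 each, +1 to first 2
Round 5: Briarlake=34 Cedarfen=36 Fernhollow=32 → close Cedarfen (overflow 24)
  36÷2 = 18 each, +1 to first 0
Round 6: Briarlake=52 Fernhollow=50 → close Briarlake (overflow 38)
  52÷1 = 52 each, +1 to first 0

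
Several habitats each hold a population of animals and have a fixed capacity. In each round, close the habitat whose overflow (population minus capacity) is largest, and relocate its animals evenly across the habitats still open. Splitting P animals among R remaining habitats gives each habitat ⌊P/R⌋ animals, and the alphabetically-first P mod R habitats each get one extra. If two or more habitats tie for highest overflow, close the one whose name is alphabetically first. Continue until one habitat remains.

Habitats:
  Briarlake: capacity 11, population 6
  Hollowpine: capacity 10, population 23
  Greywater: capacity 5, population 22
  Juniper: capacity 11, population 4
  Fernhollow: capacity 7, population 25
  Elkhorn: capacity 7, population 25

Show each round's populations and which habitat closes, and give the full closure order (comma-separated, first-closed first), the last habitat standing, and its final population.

Closure order: Elkhorn, Fernhollow, Greywater, Hollowpine, Briarlake
Last habitat: Juniper with 105 animals

Round 1: Briarlake=6 Elkhorn=25 Fernhollow=25 Greywater=22 Hollowpine=23 Juniper=4 → close Elkhorn (overflow 18)
  25÷5 = 5 each, +1 to first 0
Round 2: Briarlake=11 Fernhollow=30 Greywater=27 Hollowpine=28 Juniper=9 → close Fernhollow (overflow 23)
  30÷4 = 7 each, +1 to first 2
Round 3: Briarlake=19 Greywater=35 Hollowpine=35 Juniper=16 → close Greywater (overflow 30)
  35÷3 = 11 each, +1 to first 2
Round 4: Briarlake=31 Hollowpine=47 Juniper=27 → close Hollowpine (overflow 37)
  47÷2 = 23 each, +1 to first 1
Round 5: Briarlake=55 Juniper=50 → close Briarlake (overflow 44)
  55÷1 = 55 each, +1 to first 0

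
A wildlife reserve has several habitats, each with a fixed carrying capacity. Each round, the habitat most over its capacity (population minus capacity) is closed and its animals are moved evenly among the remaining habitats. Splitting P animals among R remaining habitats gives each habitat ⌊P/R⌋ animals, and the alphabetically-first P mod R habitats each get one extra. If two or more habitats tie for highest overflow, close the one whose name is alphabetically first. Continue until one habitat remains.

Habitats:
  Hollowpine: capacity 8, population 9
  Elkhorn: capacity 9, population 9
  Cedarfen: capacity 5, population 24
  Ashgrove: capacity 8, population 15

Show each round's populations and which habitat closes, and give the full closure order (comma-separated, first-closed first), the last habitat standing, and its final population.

Round 1: Ashgrove=15 Cedarfen=24 Elkhorn=9 Hollowpine=9 → close Cedarfen (overflow 19)
  24÷3 = 8 each, +1 to first 0
Round 2: Ashgrove=23 Elkhorn=17 Hollowpine=17 → close Ashgrove (overflow 15)
  23÷2 = 11 each, +1 to first 1
Round 3: Elkhorn=29 Hollowpine=28 → close Elkhorn (overflow 20)
  29÷1 = 29 each, +1 to first 0

Closure order: Cedarfen, Ashgrove, Elkhorn
Last habitat: Hollowpine with 57 animals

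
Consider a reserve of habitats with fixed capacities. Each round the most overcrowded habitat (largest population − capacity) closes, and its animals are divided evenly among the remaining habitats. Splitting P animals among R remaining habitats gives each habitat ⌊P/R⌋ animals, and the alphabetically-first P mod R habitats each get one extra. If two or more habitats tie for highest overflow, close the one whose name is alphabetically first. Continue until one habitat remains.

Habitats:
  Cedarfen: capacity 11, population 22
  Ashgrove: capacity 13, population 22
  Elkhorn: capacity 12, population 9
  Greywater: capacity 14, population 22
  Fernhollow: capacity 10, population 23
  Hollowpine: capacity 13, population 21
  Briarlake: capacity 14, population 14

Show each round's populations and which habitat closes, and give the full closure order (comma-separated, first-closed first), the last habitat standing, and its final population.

Round 1: Ashgrove=22 Briarlake=14 Cedarfen=22 Elkhorn=9 Fernhollow=23 Greywater=22 Hollowpine=21 → close Fernhollow (overflow 13)
  23÷6 = 3 each, +1 to first 5
Round 2: Ashgrove=26 Briarlake=18 Cedarfen=26 Elkhorn=13 Greywater=26 Hollowpine=24 → close Cedarfen (overflow 15)
  26÷5 = 5 each, +1 to first 1
Round 3: Ashgrove=32 Briarlake=23 Elkhorn=18 Greywater=31 Hollowpine=29 → close Ashgrove (overflow 19)
  32÷4 = 8 each, +1 to first 0
Round 4: Briarlake=31 Elkhorn=26 Greywater=39 Hollowpine=37 → close Greywater (overflow 25)
  39÷3 = 13 each, +1 to first 0
Round 5: Briarlake=44 Elkhorn=39 Hollowpine=50 → close Hollowpine (overflow 37)
  50÷2 = 25 each, +1 to first 0
Round 6: Briarlake=69 Elkhorn=64 → close Briarlake (overflow 55)
  69÷1 = 69 each, +1 to first 0

Closure order: Fernhollow, Cedarfen, Ashgrove, Greywater, Hollowpine, Briarlake
Last habitat: Elkhorn with 133 animals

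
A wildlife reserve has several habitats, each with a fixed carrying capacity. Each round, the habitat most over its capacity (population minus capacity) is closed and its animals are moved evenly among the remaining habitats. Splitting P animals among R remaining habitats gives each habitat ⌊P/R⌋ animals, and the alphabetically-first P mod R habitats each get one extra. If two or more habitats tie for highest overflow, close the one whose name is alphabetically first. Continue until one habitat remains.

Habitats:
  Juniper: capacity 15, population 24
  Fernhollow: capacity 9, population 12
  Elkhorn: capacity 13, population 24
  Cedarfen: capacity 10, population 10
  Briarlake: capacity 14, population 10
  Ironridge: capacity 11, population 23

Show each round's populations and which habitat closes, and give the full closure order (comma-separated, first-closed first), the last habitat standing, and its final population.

Round 1: Briarlake=10 Cedarfen=10 Elkhorn=24 Fernhollow=12 Ironridge=23 Juniper=24 → close Ironridge (overflow 12)
  23÷5 = 4 each, +1 to first 3
Round 2: Briarlake=15 Cedarfen=15 Elkhorn=29 Fernhollow=16 Juniper=28 → close Elkhorn (overflow 16)
  29÷4 = 7 each, +1 to first 1
Round 3: Briarlake=23 Cedarfen=22 Fernhollow=23 Juniper=35 → close Juniper (overflow 20)
  35÷3 = 11 each, +1 to first 2
Round 4: Briarlake=35 Cedarfen=34 Fernhollow=34 → close Fernhollow (overflow 25)
  34÷2 = 17 each, +1 to first 0
Round 5: Briarlake=52 Cedarfen=51 → close Cedarfen (overflow 41)
  51÷1 = 51 each, +1 to first 0

Closure order: Ironridge, Elkhorn, Juniper, Fernhollow, Cedarfen
Last habitat: Briarlake with 103 animals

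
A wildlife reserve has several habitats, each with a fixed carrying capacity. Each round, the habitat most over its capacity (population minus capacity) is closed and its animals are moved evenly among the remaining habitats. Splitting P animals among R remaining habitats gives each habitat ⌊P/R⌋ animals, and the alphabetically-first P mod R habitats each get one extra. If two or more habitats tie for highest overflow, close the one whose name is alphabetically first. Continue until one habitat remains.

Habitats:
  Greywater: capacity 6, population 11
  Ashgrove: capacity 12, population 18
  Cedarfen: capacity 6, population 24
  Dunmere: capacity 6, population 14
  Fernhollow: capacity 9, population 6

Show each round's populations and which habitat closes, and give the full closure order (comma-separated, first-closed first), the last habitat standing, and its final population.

Closure order: Cedarfen, Dunmere, Ashgrove, Greywater
Last habitat: Fernhollow with 73 animals

Round 1: Ashgrove=18 Cedarfen=24 Dunmere=14 Fernhollow=6 Greywater=11 → close Cedarfen (overflow 18)
  24÷4 = 6 each, +1 to first 0
Round 2: Ashgrove=24 Dunmere=20 Fernhollow=12 Greywater=17 → close Dunmere (overflow 14)
  20÷3 = 6 each, +1 to first 2
Round 3: Ashgrove=31 Fernhollow=19 Greywater=23 → close Ashgrove (overflow 19)
  31÷2 = 15 each, +1 to first 1
Round 4: Fernhollow=35 Greywater=38 → close Greywater (overflow 32)
  38÷1 = 38 each, +1 to first 0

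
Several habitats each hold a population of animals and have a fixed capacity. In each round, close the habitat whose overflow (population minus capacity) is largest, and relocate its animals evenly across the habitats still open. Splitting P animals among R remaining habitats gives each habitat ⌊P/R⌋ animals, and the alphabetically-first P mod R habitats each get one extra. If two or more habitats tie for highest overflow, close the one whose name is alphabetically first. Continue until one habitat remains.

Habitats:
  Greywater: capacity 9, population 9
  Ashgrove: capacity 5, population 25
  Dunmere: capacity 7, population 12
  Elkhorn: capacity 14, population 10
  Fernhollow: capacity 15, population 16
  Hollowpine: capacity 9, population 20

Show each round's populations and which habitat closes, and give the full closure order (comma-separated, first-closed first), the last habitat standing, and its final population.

Round 1: Ashgrove=25 Dunmere=12 Elkhorn=10 Fernhollow=16 Greywater=9 Hollowpine=20 → close Ashgrove (overflow 20)
  25÷5 = 5 each, +1 to first 0
Round 2: Dunmere=17 Elkhorn=15 Fernhollow=21 Greywater=14 Hollowpine=25 → close Hollowpine (overflow 16)
  25÷4 = 6 each, +1 to first 1
Round 3: Dunmere=24 Elkhorn=21 Fernhollow=27 Greywater=20 → close Dunmere (overflow 17)
  24÷3 = 8 each, +1 to first 0
Round 4: Elkhorn=29 Fernhollow=35 Greywater=28 → close Fernhollow (overflow 20)
  35÷2 = 17 each, +1 to first 1
Round 5: Elkhorn=47 Greywater=45 → close Greywater (overflow 36)
  45÷1 = 45 each, +1 to first 0

Closure order: Ashgrove, Hollowpine, Dunmere, Fernhollow, Greywater
Last habitat: Elkhorn with 92 animals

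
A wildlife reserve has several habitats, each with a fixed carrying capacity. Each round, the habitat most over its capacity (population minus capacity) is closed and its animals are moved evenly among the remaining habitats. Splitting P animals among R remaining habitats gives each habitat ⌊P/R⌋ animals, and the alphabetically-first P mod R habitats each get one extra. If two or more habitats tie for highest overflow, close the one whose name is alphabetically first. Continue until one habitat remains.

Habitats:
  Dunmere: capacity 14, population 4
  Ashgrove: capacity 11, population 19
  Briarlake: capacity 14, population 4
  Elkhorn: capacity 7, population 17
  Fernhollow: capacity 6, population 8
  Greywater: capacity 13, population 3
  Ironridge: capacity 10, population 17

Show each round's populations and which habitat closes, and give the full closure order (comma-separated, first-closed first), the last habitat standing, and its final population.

Closure order: Elkhorn, Ashgrove, Ironridge, Fernhollow, Briarlake, Dunmere
Last habitat: Greywater with 72 animals

Round 1: Ashgrove=19 Briarlake=4 Dunmere=4 Elkhorn=17 Fernhollow=8 Greywater=3 Ironridge=17 → close Elkhorn (overflow 10)
  17÷6 = 2 each, +1 to first 5
Round 2: Ashgrove=22 Briarlake=7 Dunmere=7 Fernhollow=11 Greywater=6 Ironridge=19 → close Ashgrove (overflow 11)
  22÷5 = 4 each, +1 to first 2
Round 3: Briarlake=12 Dunmere=12 Fernhollow=15 Greywater=10 Ironridge=23 → close Ironridge (overflow 13)
  23÷4 = 5 each, +1 to first 3
Round 4: Briarlake=18 Dunmere=18 Fernhollow=21 Greywater=15 → close Fernhollow (overflow 15)
  21÷3 = 7 each, +1 to first 0
Round 5: Briarlake=25 Dunmere=25 Greywater=22 → close Briarlake (overflow 11)
  25÷2 = 12 each, +1 to first 1
Round 6: Dunmere=38 Greywater=34 → close Dunmere (overflow 24)
  38÷1 = 38 each, +1 to first 0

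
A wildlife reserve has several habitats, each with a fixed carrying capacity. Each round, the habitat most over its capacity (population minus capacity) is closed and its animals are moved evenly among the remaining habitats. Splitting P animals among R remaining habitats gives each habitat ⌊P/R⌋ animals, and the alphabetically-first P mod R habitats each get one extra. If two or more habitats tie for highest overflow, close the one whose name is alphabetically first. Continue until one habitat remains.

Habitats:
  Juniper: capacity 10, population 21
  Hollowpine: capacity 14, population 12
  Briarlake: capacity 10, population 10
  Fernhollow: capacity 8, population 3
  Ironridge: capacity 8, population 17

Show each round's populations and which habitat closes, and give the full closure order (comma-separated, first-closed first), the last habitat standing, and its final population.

Round 1: Briarlake=10 Fernhollow=3 Hollowpine=12 Ironridge=17 Juniper=21 → close Juniper (overflow 11)
  21÷4 = 5 each, +1 to first 1
Round 2: Briarlake=16 Fernhollow=8 Hollowpine=17 Ironridge=22 → close Ironridge (overflow 14)
  22÷3 = 7 each, +1 to first 1
Round 3: Briarlake=24 Fernhollow=15 Hollowpine=24 → close Briarlake (overflow 14)
  24÷2 = 12 each, +1 to first 0
Round 4: Fernhollow=27 Hollowpine=36 → close Hollowpine (overflow 22)
  36÷1 = 36 each, +1 to first 0

Closure order: Juniper, Ironridge, Briarlake, Hollowpine
Last habitat: Fernhollow with 63 animals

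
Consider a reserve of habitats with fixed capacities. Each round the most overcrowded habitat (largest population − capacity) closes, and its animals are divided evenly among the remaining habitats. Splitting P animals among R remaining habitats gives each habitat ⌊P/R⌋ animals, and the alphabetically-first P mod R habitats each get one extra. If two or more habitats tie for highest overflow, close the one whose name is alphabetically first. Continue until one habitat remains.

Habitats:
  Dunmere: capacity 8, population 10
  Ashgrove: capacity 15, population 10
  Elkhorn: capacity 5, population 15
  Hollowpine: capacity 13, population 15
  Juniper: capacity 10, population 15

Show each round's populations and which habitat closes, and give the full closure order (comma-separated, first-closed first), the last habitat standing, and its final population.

Round 1: Ashgrove=10 Dunmere=10 Elkhorn=15 Hollowpine=15 Juniper=15 → close Elkhorn (overflow 10)
  15÷4 = 3 each, +1 to first 3
Round 2: Ashgrove=14 Dunmere=14 Hollowpine=19 Juniper=18 → close Juniper (overflow 8)
  18÷3 = 6 each, +1 to first 0
Round 3: Ashgrove=20 Dunmere=20 Hollowpine=25 → close Dunmere (overflow 12)
  20÷2 = 10 each, +1 to first 0
Round 4: Ashgrove=30 Hollowpine=35 → close Hollowpine (overflow 22)
  35÷1 = 35 each, +1 to first 0

Closure order: Elkhorn, Juniper, Dunmere, Hollowpine
Last habitat: Ashgrove with 65 animals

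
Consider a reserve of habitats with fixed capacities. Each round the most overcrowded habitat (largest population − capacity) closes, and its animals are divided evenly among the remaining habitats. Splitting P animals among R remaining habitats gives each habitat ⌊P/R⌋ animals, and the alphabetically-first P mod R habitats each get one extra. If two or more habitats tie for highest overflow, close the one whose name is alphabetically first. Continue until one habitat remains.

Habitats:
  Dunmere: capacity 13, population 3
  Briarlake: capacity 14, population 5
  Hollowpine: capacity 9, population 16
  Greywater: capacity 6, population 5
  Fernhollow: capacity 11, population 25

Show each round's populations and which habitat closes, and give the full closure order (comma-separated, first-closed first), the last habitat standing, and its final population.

Round 1: Briarlake=5 Dunmere=3 Fernhollow=25 Greywater=5 Hollowpine=16 → close Fernhollow (overflow 14)
  25÷4 = 6 each, +1 to first 1
Round 2: Briarlake=12 Dunmere=9 Greywater=11 Hollowpine=22 → close Hollowpine (overflow 13)
  22÷3 = 7 each, +1 to first 1
Round 3: Briarlake=20 Dunmere=16 Greywater=18 → close Greywater (overflow 12)
  18÷2 = 9 each, +1 to first 0
Round 4: Briarlake=29 Dunmere=25 → close Briarlake (overflow 15)
  29÷1 = 29 each, +1 to first 0

Closure order: Fernhollow, Hollowpine, Greywater, Briarlake
Last habitat: Dunmere with 54 animals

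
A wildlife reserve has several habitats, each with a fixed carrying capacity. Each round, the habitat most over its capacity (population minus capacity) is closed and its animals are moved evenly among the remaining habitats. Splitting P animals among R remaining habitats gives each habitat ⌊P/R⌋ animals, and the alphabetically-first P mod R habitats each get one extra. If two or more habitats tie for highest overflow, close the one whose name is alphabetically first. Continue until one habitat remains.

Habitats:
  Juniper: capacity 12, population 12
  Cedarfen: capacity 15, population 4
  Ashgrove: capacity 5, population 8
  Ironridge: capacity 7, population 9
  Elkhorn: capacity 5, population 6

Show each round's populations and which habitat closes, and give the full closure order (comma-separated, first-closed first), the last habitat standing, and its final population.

Round 1: Ashgrove=8 Cedarfen=4 Elkhorn=6 Ironridge=9 Juniper=12 → close Ashgrove (overflow 3)
  8÷4 = 2 each, +1 to first 0
Round 2: Cedarfen=6 Elkhorn=8 Ironridge=11 Juniper=14 → close Ironridge (overflow 4)
  11÷3 = 3 each, +1 to first 2
Round 3: Cedarfen=10 Elkhorn=12 Juniper=17 → close Elkhorn (overflow 7)
  12÷2 = 6 each, +1 to first 0
Round 4: Cedarfen=16 Juniper=23 → close Juniper (overflow 11)
  23÷1 = 23 each, +1 to first 0

Closure order: Ashgrove, Ironridge, Elkhorn, Juniper
Last habitat: Cedarfen with 39 animals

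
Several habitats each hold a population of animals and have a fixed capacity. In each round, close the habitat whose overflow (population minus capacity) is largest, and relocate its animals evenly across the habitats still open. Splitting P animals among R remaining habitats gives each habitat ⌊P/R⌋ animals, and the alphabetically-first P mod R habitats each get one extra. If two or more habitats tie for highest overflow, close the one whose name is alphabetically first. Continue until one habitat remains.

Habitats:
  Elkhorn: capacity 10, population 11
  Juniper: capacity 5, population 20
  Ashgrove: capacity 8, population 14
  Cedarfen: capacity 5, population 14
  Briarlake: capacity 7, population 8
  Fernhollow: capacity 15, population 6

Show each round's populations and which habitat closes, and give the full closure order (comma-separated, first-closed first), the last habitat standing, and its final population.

Round 1: Ashgrove=14 Briarlake=8 Cedarfen=14 Elkhorn=11 Fernhollow=6 Juniper=20 → close Juniper (overflow 15)
  20÷5 = 4 each, +1 to first 0
Round 2: Ashgrove=18 Briarlake=12 Cedarfen=18 Elkhorn=15 Fernhollow=10 → close Cedarfen (overflow 13)
  18÷4 = 4 each, +1 to first 2
Round 3: Ashgrove=23 Briarlake=17 Elkhorn=19 Fernhollow=14 → close Ashgrove (overflow 15)
  23÷3 = 7 each, +1 to first 2
Round 4: Briarlake=25 Elkhorn=27 Fernhollow=21 → close Briarlake (overflow 18)
  25÷2 = 12 each, +1 to first 1
Round 5: Elkhorn=40 Fernhollow=33 → close Elkhorn (overflow 30)
  40÷1 = 40 each, +1 to first 0

Closure order: Juniper, Cedarfen, Ashgrove, Briarlake, Elkhorn
Last habitat: Fernhollow with 73 animals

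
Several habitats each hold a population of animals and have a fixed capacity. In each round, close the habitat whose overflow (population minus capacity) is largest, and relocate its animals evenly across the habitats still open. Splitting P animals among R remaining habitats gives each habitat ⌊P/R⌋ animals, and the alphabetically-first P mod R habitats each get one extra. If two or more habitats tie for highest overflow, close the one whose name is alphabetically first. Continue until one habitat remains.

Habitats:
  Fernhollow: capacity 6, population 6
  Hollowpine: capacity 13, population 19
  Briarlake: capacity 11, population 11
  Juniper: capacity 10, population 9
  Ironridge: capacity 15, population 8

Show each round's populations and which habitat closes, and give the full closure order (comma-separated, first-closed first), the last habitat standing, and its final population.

Round 1: Briarlake=11 Fernhollow=6 Hollowpine=19 Ironridge=8 Juniper=9 → close Hollowpine (overflow 6)
  19÷4 = 4 each, +1 to first 3
Round 2: Briarlake=16 Fernhollow=11 Ironridge=13 Juniper=13 → close Briarlake (overflow 5)
  16÷3 = 5 each, +1 to first 1
Round 3: Fernhollow=17 Ironridge=18 Juniper=18 → close Fernhollow (overflow 11)
  17÷2 = 8 each, +1 to first 1
Round 4: Ironridge=27 Juniper=26 → close Juniper (overflow 16)
  26÷1 = 26 each, +1 to first 0

Closure order: Hollowpine, Briarlake, Fernhollow, Juniper
Last habitat: Ironridge with 53 animals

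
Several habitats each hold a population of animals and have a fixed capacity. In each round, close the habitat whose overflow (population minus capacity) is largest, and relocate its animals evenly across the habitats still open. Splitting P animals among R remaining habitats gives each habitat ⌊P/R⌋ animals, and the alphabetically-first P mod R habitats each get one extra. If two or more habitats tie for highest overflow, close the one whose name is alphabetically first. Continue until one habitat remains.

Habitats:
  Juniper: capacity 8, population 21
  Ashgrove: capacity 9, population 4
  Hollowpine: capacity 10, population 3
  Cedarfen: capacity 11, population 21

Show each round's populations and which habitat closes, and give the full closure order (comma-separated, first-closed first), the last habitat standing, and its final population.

Closure order: Juniper, Cedarfen, Ashgrove
Last habitat: Hollowpine with 49 animals

Round 1: Ashgrove=4 Cedarfen=21 Hollowpine=3 Juniper=21 → close Juniper (overflow 13)
  21÷3 = 7 each, +1 to first 0
Round 2: Ashgrove=11 Cedarfen=28 Hollowpine=10 → close Cedarfen (overflow 17)
  28÷2 = 14 each, +1 to first 0
Round 3: Ashgrove=25 Hollowpine=24 → close Ashgrove (overflow 16)
  25÷1 = 25 each, +1 to first 0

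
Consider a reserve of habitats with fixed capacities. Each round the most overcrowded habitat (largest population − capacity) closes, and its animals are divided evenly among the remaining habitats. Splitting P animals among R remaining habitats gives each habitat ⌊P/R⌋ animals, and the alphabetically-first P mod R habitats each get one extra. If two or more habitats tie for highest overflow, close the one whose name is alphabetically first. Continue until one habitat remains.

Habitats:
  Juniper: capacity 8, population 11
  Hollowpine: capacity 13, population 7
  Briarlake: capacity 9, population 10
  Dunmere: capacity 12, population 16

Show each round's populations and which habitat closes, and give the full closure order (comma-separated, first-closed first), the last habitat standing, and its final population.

Closure order: Dunmere, Juniper, Briarlake
Last habitat: Hollowpine with 44 animals

Round 1: Briarlake=10 Dunmere=16 Hollowpine=7 Juniper=11 → close Dunmere (overflow 4)
  16÷3 = 5 each, +1 to first 1
Round 2: Briarlake=16 Hollowpine=12 Juniper=16 → close Juniper (overflow 8)
  16÷2 = 8 each, +1 to first 0
Round 3: Briarlake=24 Hollowpine=20 → close Briarlake (overflow 15)
  24÷1 = 24 each, +1 to first 0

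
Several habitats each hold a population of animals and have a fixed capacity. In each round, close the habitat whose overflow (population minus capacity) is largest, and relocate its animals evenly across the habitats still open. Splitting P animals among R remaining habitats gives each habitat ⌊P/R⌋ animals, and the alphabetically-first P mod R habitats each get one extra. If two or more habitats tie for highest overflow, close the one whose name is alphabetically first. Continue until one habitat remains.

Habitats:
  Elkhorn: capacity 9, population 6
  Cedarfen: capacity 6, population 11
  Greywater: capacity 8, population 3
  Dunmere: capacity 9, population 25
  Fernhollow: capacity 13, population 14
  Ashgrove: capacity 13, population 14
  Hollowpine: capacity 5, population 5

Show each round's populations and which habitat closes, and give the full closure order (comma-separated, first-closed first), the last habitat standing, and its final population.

Round 1: Ashgrove=14 Cedarfen=11 Dunmere=25 Elkhorn=6 Fernhollow=14 Greywater=3 Hollowpine=5 → close Dunmere (overflow 16)
  25÷6 = 4 each, +1 to first 1
Round 2: Ashgrove=19 Cedarfen=15 Elkhorn=10 Fernhollow=18 Greywater=7 Hollowpine=9 → close Cedarfen (overflow 9)
  15÷5 = 3 each, +1 to first 0
Round 3: Ashgrove=22 Elkhorn=13 Fernhollow=21 Greywater=10 Hollowpine=12 → close Ashgrove (overflow 9)
  22÷4 = 5 each, +1 to first 2
Round 4: Elkhorn=19 Fernhollow=27 Greywater=15 Hollowpine=17 → close Fernhollow (overflow 14)
  27÷3 = 9 each, +1 to first 0
Round 5: Elkhorn=28 Greywater=24 Hollowpine=26 → close Hollowpine (overflow 21)
  26÷2 = 13 each, +1 to first 0
Round 6: Elkhorn=41 Greywater=37 → close Elkhorn (overflow 32)
  41÷1 = 41 each, +1 to first 0

Closure order: Dunmere, Cedarfen, Ashgrove, Fernhollow, Hollowpine, Elkhorn
Last habitat: Greywater with 78 animals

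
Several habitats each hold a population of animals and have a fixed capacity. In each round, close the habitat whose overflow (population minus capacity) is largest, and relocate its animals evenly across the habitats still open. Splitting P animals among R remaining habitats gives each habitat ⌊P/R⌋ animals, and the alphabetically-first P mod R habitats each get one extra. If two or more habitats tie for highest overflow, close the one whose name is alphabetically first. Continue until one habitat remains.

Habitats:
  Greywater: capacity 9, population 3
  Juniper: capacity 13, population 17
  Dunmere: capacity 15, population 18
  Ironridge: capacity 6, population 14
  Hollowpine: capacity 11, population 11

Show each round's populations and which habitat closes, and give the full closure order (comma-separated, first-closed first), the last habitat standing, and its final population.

Closure order: Ironridge, Dunmere, Juniper, Hollowpine
Last habitat: Greywater with 63 animals

Round 1: Dunmere=18 Greywater=3 Hollowpine=11 Ironridge=14 Juniper=17 → close Ironridge (overflow 8)
  14÷4 = 3 each, +1 to first 2
Round 2: Dunmere=22 Greywater=7 Hollowpine=14 Juniper=20 → close Dunmere (overflow 7)
  22÷3 = 7 each, +1 to first 1
Round 3: Greywater=15 Hollowpine=21 Juniper=27 → close Juniper (overflow 14)
  27÷2 = 13 each, +1 to first 1
Round 4: Greywater=29 Hollowpine=34 → close Hollowpine (overflow 23)
  34÷1 = 34 each, +1 to first 0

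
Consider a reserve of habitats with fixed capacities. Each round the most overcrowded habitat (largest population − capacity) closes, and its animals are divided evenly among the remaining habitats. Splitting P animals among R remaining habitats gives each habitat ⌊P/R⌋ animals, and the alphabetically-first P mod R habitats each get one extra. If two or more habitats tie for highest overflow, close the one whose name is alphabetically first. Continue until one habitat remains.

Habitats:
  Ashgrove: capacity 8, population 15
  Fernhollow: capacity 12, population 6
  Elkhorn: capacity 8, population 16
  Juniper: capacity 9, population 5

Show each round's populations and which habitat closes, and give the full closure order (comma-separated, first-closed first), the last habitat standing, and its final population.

Closure order: Elkhorn, Ashgrove, Juniper
Last habitat: Fernhollow with 42 animals

Round 1: Ashgrove=15 Elkhorn=16 Fernhollow=6 Juniper=5 → close Elkhorn (overflow 8)
  16÷3 = 5 each, +1 to first 1
Round 2: Ashgrove=21 Fernhollow=11 Juniper=10 → close Ashgrove (overflow 13)
  21÷2 = 10 each, +1 to first 1
Round 3: Fernhollow=22 Juniper=20 → close Juniper (overflow 11)
  20÷1 = 20 each, +1 to first 0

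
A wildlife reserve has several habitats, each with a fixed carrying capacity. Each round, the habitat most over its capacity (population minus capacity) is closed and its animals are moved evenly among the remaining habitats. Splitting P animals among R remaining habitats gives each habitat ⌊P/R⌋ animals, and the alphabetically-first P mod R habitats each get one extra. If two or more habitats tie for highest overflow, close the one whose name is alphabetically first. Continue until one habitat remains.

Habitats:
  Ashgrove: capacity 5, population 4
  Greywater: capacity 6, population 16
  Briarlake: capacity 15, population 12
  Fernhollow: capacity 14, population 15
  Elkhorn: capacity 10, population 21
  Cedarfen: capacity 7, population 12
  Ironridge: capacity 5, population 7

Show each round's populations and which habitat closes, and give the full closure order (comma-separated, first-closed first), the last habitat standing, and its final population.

Round 1: Ashgrove=4 Briarlake=12 Cedarfen=12 Elkhorn=21 Fernhollow=15 Greywater=16 Ironridge=7 → close Elkhorn (overflow 11)
  21÷6 = 3 each, +1 to first 3
Round 2: Ashgrove=8 Briarlake=16 Cedarfen=16 Fernhollow=18 Greywater=19 Ironridge=10 → close Greywater (overflow 13)
  19÷5 = 3 each, +1 to first 4
Round 3: Ashgrove=12 Briarlake=20 Cedarfen=20 Fernhollow=22 Ironridge=13 → close Cedarfen (overflow 13)
  20÷4 = 5 each, +1 to first 0
Round 4: Ashgrove=17 Briarlake=25 Fernhollow=27 Ironridge=18 → close Fernhollow (overflow 13)
  27÷3 = 9 each, +1 to first 0
Round 5: Ashgrove=26 Briarlake=34 Ironridge=27 → close Ironridge (overflow 22)
  27÷2 = 13 each, +1 to first 1
Round 6: Ashgrove=40 Briarlake=47 → close Ashgrove (overflow 35)
  40÷1 = 40 each, +1 to first 0

Closure order: Elkhorn, Greywater, Cedarfen, Fernhollow, Ironridge, Ashgrove
Last habitat: Briarlake with 87 animals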